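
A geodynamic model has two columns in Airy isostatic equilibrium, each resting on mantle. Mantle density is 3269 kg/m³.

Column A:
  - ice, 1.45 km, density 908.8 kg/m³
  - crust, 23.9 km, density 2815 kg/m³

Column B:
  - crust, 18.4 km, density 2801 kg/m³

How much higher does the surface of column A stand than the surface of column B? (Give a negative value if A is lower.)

1.73 km

For any compensation level in the mantle, the mantle terms cancel and isostasy reduces to e = (Σt_A − Σt_B) − (Σ(ρt)_A − Σ(ρt)_B) / ρ_m.
Σt_A = 25.35 km; Σt_B = 18.4 km; Σ(ρt)_A = 68596.26; Σ(ρt)_B = 51538.4 (in km·kg/m³).
e = (25.35 − 18.4) − (68596.26 − 51538.4) / 3269 = 1.73 km.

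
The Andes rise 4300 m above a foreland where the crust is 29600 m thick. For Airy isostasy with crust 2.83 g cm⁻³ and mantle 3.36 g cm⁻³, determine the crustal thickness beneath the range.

Root depth r = h ρ_c / (ρ_m − ρ_c) = 4300 m × 2.83 / 0.53 = 22960 m.
Total thickness = T + h + r = 29600 m + 4300 m + 22960 m = 56900 m.

56900 m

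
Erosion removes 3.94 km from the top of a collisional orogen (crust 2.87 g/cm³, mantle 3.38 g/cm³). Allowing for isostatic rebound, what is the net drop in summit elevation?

Rebound u = e ρ_c/ρ_m = 3.94 km × 2.87/3.38 = 3.346 km.
Net surface drop = e − u = 3.94 km − 3.346 km = e (ρ_m − ρ_c)/ρ_m = 0.594 km.

0.594 km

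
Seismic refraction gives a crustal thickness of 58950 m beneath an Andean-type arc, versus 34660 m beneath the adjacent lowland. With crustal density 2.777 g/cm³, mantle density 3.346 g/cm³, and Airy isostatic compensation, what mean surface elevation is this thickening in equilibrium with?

Excess crust Δ = 58950 m − 34660 m = 24290 m, split between elevation h and root r with h + r = Δ.
Airy balance ρ_c h = (ρ_m − ρ_c) r gives r = h ρ_c/(ρ_m − ρ_c), so h (1 + ρ_c/(ρ_m − ρ_c)) = Δ, i.e. h = Δ (ρ_m − ρ_c)/ρ_m.
h = 24290 m × 0.569/3.346 = 4130 m.

4130 m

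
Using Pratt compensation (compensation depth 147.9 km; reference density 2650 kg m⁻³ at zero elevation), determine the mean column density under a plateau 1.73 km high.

Pratt balance: ρ_ref D = ρ (D + h).
ρ = ρ_ref D/(D + h) = 2650 × 147.9 km/(147.9 km + 1.73 km) = 2620 kg m⁻³.

2620 kg m⁻³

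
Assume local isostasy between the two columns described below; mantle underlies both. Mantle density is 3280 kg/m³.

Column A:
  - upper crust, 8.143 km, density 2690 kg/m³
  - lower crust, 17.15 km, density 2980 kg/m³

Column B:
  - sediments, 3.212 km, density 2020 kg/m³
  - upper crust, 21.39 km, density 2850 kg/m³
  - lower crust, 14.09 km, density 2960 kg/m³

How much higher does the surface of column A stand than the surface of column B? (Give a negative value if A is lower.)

For any compensation level in the mantle, the mantle terms cancel and isostasy reduces to e = (Σt_A − Σt_B) − (Σ(ρt)_A − Σ(ρt)_B) / ρ_m.
Σt_A = 25.293 km; Σt_B = 38.692 km; Σ(ρt)_A = 73011.67; Σ(ρt)_B = 109156.14 (in km·kg/m³).
e = (25.293 − 38.692) − (73011.67 − 109156.14) / 3280 = −2.38 km.

−2.38 km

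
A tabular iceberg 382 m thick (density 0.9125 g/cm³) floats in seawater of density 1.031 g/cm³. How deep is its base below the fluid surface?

338 m

Draft d = t ρ_obj/ρ_fluid = 382 m × 0.9125/1.031 = 338 m.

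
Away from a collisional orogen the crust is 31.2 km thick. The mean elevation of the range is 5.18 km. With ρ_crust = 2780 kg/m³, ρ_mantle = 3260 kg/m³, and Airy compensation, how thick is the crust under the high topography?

66.4 km

Root depth r = h ρ_c / (ρ_m − ρ_c) = 5.18 km × 2780 / 480 = 30 km.
Total thickness = T + h + r = 31.2 km + 5.18 km + 30 km = 66.4 km.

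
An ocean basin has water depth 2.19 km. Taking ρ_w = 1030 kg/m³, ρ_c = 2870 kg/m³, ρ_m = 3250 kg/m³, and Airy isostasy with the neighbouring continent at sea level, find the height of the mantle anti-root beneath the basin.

For local isostatic compensation: replacing crust with seawater at the top is compensated by replacing crust with mantle at the base: d (ρ_c − ρ_w) = a (ρ_m − ρ_c).
a = d (ρ_c − ρ_w)/(ρ_m − ρ_c) = 2.19 km × 1840/380 = 10.6 km.

10.6 km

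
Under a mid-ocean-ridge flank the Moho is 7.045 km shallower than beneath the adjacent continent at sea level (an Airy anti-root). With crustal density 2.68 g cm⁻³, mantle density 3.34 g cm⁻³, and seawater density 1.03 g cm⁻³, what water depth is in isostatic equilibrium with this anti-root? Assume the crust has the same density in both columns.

2.82 km

Replacing a thickness d of crust by seawater at the top must be balanced by replacing crust with mantle at the base: d (ρ_c − ρ_w) = a (ρ_m − ρ_c).
d = a (ρ_m − ρ_c)/(ρ_c − ρ_w) = 7.045 km × 0.66/1.65 = 2.82 km.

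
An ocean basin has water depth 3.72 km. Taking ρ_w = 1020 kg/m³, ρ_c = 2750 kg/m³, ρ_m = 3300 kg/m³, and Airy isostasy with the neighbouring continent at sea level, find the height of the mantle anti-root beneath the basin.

11.7 km

In Airy isostatic equilibrium: replacing crust with seawater at the top is compensated by replacing crust with mantle at the base: d (ρ_c − ρ_w) = a (ρ_m − ρ_c).
a = d (ρ_c − ρ_w)/(ρ_m − ρ_c) = 3.72 km × 1730/550 = 11.7 km.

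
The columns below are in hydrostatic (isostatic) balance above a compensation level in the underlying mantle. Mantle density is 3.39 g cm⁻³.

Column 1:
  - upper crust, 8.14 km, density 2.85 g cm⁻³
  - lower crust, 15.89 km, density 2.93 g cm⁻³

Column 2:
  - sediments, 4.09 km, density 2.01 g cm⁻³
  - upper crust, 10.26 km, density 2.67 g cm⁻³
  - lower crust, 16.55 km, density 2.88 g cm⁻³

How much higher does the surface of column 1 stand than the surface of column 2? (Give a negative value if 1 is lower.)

For any compensation level in the mantle, the mantle terms cancel and isostasy reduces to e = (Σt_1 − Σt_2) − (Σ(ρt)_1 − Σ(ρt)_2) / ρ_m.
Σt_1 = 24.03 km; Σt_2 = 30.9 km; Σ(ρt)_1 = 69.7567; Σ(ρt)_2 = 83.2791 (in km·g cm⁻³).
e = (24.03 − 30.9) − (69.7567 − 83.2791) / 3.39 = −2.88 km.

−2.88 km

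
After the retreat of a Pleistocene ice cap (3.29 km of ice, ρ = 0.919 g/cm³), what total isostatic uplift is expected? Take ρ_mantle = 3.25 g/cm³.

0.93 km

Removing the load lets mantle flow back in; uplift u satisfies ρ_ice t = ρ_m u.
u = t ρ_ice/ρ_m = 3.29 km × 0.919/3.25 = 0.93 km.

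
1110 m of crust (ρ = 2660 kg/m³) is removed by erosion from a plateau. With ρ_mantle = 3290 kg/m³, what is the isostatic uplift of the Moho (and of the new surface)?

897 m

Unloading: uplift u = e ρ_c/ρ_m = 1110 m × 2660/3290 = 897 m.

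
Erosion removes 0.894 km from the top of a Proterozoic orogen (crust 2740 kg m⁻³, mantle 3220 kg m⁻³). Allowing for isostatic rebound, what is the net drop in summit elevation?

Rebound u = e ρ_c/ρ_m = 0.894 km × 2740/3220 = 0.7607 km.
Net surface drop = e − u = 0.894 km − 0.7607 km = e (ρ_m − ρ_c)/ρ_m = 0.133 km.

0.133 km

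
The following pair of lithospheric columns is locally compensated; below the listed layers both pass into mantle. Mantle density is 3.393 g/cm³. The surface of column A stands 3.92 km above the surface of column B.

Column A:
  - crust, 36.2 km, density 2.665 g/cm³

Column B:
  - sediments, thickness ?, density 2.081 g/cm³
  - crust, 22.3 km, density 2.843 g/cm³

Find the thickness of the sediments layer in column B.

0.601 km

Take the compensation level at the base of the deeper column (depth z_c below the surface of column A) and equate Σ ρ_i t_i down to z_c; mantle fills any gap and the z_c terms cancel.
Column A: 36.2×2.665 + (z_c − 36.2)×3.393
Column B: 3.92×0 + x×2.081 + 22.3×2.843 + (z_c − 3.92 − 22.3 − x)×3.393
The z_c×3.393 term appears on both sides and cancels. Collect the known terms of each column as K = Σ(ρt)_known − 3.393 × (depth of known layers): K_A = 96.473 − 3.393×36.2 = −26.3536; K_B = 63.3989 − 3.393×(3.92 + 22.3) = −25.56556.
Balance: K_A = K_B − x×(3.393 − 2.081), so x = (K_B − K_A)/(3.393 − 2.081) = 0.78804/1.312 = 0.601 km.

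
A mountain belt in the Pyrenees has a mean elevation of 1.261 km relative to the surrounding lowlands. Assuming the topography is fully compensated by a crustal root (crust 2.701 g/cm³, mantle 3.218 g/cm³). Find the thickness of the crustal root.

6.59 km

Isostatic balance requires: the weight of the topography is balanced by the buoyancy of the root, ρ_c h = (ρ_m − ρ_c) r.
r = h · ρ_c / (ρ_m − ρ_c) = 1.261 km × 2.701 / (3.218 − 2.701) = 6.59 km.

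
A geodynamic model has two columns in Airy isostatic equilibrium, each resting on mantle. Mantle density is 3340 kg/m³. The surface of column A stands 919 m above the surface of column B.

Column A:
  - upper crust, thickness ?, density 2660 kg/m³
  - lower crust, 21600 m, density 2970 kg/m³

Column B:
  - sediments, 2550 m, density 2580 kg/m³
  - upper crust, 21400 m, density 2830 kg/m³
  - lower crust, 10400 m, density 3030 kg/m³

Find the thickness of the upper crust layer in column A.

16400 m

Take the compensation level at the base of the deeper column (depth z_c below the surface of column A) and equate Σ ρ_i t_i down to z_c; mantle fills any gap and the z_c terms cancel.
Column A: x×2660 + 21600×2970 + (z_c − 21600 − x)×3340
Column B: 919×0 + 2550×2580 + 21400×2830 + 10400×3030 + (z_c − 919 − 34350)×3340
The z_c×3340 term appears on both sides and cancels. Collect the known terms of each column as K = Σ(ρt)_known − 3340 × (depth of known layers): K_A = 64152000 − 3340×21600 = −7992000; K_B = 98653000 − 3340×(919 + 34350) = −19145460.
Balance: K_A − x×(3340 − 2660) = K_B, so x = (K_A − K_B)/(3340 − 2660) = 11153500/680 = 16400 m.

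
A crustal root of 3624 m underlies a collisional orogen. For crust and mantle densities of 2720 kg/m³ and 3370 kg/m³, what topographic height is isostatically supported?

866 m

Equating mass per unit area of the two columns: ρ_c h = (ρ_m − ρ_c) r.
h = r (ρ_m − ρ_c) / ρ_c = 3624 m × (3370 − 2720) / 2720 = 866 m.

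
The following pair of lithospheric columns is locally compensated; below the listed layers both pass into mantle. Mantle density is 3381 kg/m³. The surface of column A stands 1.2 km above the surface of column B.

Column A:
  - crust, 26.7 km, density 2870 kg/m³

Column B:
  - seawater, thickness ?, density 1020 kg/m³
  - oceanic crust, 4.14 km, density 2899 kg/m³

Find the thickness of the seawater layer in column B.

3.22 km

Take the compensation level at the base of the deeper column (depth z_c below the surface of column A) and equate Σ ρ_i t_i down to z_c; mantle fills any gap and the z_c terms cancel.
Column A: 26.7×2870 + (z_c − 26.7)×3381
Column B: 1.2×0 + x×1020 + 4.14×2899 + (z_c − 1.2 − 4.14 − x)×3381
The z_c×3381 term appears on both sides and cancels. Collect the known terms of each column as K = Σ(ρt)_known − 3381 × (depth of known layers): K_A = 76629 − 3381×26.7 = −13643.7; K_B = 12001.86 − 3381×(1.2 + 4.14) = −6052.68.
Balance: K_A = K_B − x×(3381 − 1020), so x = (K_B − K_A)/(3381 − 1020) = 7591.02/2361 = 3.22 km.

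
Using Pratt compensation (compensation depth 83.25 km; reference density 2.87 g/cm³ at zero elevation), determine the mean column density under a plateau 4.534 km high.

Pratt balance: ρ_ref D = ρ (D + h).
ρ = ρ_ref D/(D + h) = 2.87 × 83.25 km/(83.25 km + 4.534 km) = 2.72 g/cm³.

2.72 g/cm³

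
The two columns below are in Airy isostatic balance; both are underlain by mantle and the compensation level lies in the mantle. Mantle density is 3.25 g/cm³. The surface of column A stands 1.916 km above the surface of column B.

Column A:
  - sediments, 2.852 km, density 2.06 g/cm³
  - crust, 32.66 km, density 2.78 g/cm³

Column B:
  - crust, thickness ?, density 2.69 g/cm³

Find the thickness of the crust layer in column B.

22.4 km

Take the compensation level at the base of the deeper column (depth z_c below the surface of column A) and equate Σ ρ_i t_i down to z_c; mantle fills any gap and the z_c terms cancel.
Column A: 2.852×2.06 + 32.66×2.78 + (z_c − 35.512)×3.25
Column B: 1.916×0 + x×2.69 + (z_c − 1.916 − 0 − x)×3.25
The z_c×3.25 term appears on both sides and cancels. Collect the known terms of each column as K = Σ(ρt)_known − 3.25 × (depth of known layers): K_A = 96.66992 − 3.25×35.512 = −18.74408; K_B = 0 − 3.25×(1.916 + 0) = −6.227.
Balance: K_A = K_B − x×(3.25 − 2.69), so x = (K_B − K_A)/(3.25 − 2.69) = 12.5171/0.56 = 22.4 km.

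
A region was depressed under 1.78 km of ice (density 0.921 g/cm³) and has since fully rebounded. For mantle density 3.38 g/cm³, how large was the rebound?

0.485 km

Removing the load lets mantle flow back in; uplift u satisfies ρ_ice t = ρ_m u.
u = t ρ_ice/ρ_m = 1.78 km × 0.921/3.38 = 0.485 km.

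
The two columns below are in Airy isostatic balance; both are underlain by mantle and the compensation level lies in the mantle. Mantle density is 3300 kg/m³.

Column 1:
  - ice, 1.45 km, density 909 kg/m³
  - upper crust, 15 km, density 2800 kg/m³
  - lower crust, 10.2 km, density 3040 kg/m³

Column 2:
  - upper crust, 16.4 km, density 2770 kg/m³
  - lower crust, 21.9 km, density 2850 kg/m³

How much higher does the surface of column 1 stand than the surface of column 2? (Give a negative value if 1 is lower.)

−1.49 km

For any compensation level in the mantle, the mantle terms cancel and isostasy reduces to e = (Σt_1 − Σt_2) − (Σ(ρt)_1 − Σ(ρt)_2) / ρ_m.
Σt_1 = 26.65 km; Σt_2 = 38.3 km; Σ(ρt)_1 = 74326.05; Σ(ρt)_2 = 107843 (in km·kg/m³).
e = (26.65 − 38.3) − (74326.05 − 107843) / 3300 = −1.49 km.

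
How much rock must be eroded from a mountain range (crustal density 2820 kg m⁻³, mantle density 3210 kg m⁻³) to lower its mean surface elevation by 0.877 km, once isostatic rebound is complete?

7.22 km

Net drop Δ = e − u = e − e ρ_c/ρ_m = e (ρ_m − ρ_c)/ρ_m.
e = Δ ρ_m/(ρ_m − ρ_c) = 0.877 km × 3210/390 = 7.22 km.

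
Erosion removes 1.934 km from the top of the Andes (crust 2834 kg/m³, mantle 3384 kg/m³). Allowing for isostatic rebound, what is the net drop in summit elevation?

Rebound u = e ρ_c/ρ_m = 1.934 km × 2834/3384 = 1.62 km.
Net surface drop = e − u = 1.934 km − 1.62 km = e (ρ_m − ρ_c)/ρ_m = 0.314 km.

0.314 km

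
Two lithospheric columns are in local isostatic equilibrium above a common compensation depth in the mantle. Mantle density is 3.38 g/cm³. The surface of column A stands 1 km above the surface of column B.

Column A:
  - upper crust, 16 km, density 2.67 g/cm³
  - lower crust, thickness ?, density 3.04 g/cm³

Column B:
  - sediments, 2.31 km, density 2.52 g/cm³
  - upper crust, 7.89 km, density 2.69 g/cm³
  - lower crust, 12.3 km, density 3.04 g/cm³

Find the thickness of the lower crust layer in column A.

10.7 km

Take the compensation level at the base of the deeper column (depth z_c below the surface of column A) and equate Σ ρ_i t_i down to z_c; mantle fills any gap and the z_c terms cancel.
Column A: 16×2.67 + x×3.04 + (z_c − 16 − x)×3.38
Column B: 1×0 + 2.31×2.52 + 7.89×2.69 + 12.3×3.04 + (z_c − 1 − 22.5)×3.38
The z_c×3.38 term appears on both sides and cancels. Collect the known terms of each column as K = Σ(ρt)_known − 3.38 × (depth of known layers): K_A = 42.72 − 3.38×16 = −11.36; K_B = 64.4373 − 3.38×(1 + 22.5) = −14.9927.
Balance: K_A − x×(3.38 − 3.04) = K_B, so x = (K_A − K_B)/(3.38 − 3.04) = 3.6327/0.34 = 10.7 km.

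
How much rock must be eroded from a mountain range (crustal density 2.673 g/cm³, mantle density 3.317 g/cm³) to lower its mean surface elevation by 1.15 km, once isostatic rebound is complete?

5.92 km

Net drop Δ = e − u = e − e ρ_c/ρ_m = e (ρ_m − ρ_c)/ρ_m.
e = Δ ρ_m/(ρ_m − ρ_c) = 1.15 km × 3.317/0.644 = 5.92 km.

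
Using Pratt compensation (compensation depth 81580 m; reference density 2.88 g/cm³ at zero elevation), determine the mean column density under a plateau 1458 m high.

Pratt balance: ρ_ref D = ρ (D + h).
ρ = ρ_ref D/(D + h) = 2.88 × 81580 m/(81580 m + 1458 m) = 2.83 g/cm³.

2.83 g/cm³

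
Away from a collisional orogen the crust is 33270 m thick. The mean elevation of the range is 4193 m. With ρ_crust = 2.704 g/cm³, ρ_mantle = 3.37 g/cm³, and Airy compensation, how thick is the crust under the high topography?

54500 m

Root depth r = h ρ_c / (ρ_m − ρ_c) = 4193 m × 2.704 / 0.666 = 17020 m.
Total thickness = T + h + r = 33270 m + 4193 m + 17020 m = 54500 m.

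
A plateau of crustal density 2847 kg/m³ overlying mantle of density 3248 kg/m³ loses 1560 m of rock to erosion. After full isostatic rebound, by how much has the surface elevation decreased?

193 m

Rebound u = e ρ_c/ρ_m = 1560 m × 2847/3248 = 1367 m.
Net surface drop = e − u = 1560 m − 1367 m = e (ρ_m − ρ_c)/ρ_m = 193 m.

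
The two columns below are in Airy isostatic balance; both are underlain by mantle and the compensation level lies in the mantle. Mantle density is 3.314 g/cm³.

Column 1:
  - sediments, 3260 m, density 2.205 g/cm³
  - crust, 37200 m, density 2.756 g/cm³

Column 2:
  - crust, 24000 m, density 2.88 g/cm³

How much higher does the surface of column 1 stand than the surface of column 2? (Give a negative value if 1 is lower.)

For any compensation level in the mantle, the mantle terms cancel and isostasy reduces to e = (Σt_1 − Σt_2) − (Σ(ρt)_1 − Σ(ρt)_2) / ρ_m.
Σt_1 = 40460 m; Σt_2 = 24000 m; Σ(ρt)_1 = 109711.5; Σ(ρt)_2 = 69120 (in m·g/cm³).
e = (40460 − 24000) − (109711.5 − 69120) / 3.314 = 4210 m.

4210 m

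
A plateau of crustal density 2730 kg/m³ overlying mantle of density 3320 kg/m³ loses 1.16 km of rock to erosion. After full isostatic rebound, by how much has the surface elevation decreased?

0.206 km

Rebound u = e ρ_c/ρ_m = 1.16 km × 2730/3320 = 0.9539 km.
Net surface drop = e − u = 1.16 km − 0.9539 km = e (ρ_m − ρ_c)/ρ_m = 0.206 km.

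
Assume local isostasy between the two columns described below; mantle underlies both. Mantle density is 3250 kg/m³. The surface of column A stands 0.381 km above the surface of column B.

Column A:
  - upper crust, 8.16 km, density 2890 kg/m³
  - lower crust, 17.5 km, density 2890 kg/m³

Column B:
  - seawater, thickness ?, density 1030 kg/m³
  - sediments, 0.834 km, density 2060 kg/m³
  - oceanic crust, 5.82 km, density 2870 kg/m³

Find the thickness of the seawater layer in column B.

Take the compensation level at the base of the deeper column (depth z_c below the surface of column A) and equate Σ ρ_i t_i down to z_c; mantle fills any gap and the z_c terms cancel.
Column A: 8.16×2890 + 17.5×2890 + (z_c − 25.66)×3250
Column B: 0.381×0 + x×1030 + 0.834×2060 + 5.82×2870 + (z_c − 0.381 − 6.654 − x)×3250
The z_c×3250 term appears on both sides and cancels. Collect the known terms of each column as K = Σ(ρt)_known − 3250 × (depth of known layers): K_A = 74157.4 − 3250×25.66 = −9237.6; K_B = 18421.44 − 3250×(0.381 + 6.654) = −4442.31.
Balance: K_A = K_B − x×(3250 − 1030), so x = (K_B − K_A)/(3250 − 1030) = 4795.29/2220 = 2.16 km.

2.16 km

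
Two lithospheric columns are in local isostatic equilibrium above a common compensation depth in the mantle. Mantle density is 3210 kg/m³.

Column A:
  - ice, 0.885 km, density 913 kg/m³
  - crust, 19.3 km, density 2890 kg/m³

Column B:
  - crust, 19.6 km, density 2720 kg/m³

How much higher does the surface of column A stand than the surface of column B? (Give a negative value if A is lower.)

−0.435 km

For any compensation level in the mantle, the mantle terms cancel and isostasy reduces to e = (Σt_A − Σt_B) − (Σ(ρt)_A − Σ(ρt)_B) / ρ_m.
Σt_A = 20.185 km; Σt_B = 19.6 km; Σ(ρt)_A = 56585.005; Σ(ρt)_B = 53312 (in km·kg/m³).
e = (20.185 − 19.6) − (56585.005 − 53312) / 3210 = −0.435 km.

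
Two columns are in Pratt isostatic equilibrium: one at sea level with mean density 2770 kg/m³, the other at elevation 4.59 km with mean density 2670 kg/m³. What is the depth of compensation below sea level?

ρ_ref D = ρ (D + h) → D (ρ_ref − ρ) = ρ h.
D = ρ h/(ρ_ref − ρ) = 2670 × 4.59 km/(2770 − 2670) = 123 km.

123 km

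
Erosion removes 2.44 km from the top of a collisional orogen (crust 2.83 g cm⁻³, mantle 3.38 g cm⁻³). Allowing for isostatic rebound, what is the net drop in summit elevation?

0.397 km

Rebound u = e ρ_c/ρ_m = 2.44 km × 2.83/3.38 = 2.043 km.
Net surface drop = e − u = 2.44 km − 2.043 km = e (ρ_m − ρ_c)/ρ_m = 0.397 km.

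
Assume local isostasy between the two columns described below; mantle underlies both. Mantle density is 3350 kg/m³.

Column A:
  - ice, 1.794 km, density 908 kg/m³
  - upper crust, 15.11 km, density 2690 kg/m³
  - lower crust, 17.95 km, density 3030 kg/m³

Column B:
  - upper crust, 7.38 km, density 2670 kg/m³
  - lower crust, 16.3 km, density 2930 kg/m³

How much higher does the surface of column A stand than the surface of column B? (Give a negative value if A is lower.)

2.46 km

For any compensation level in the mantle, the mantle terms cancel and isostasy reduces to e = (Σt_A − Σt_B) − (Σ(ρt)_A − Σ(ρt)_B) / ρ_m.
Σt_A = 34.854 km; Σt_B = 23.68 km; Σ(ρt)_A = 96663.352; Σ(ρt)_B = 67463.6 (in km·kg/m³).
e = (34.854 − 23.68) − (96663.352 − 67463.6) / 3350 = 2.46 km.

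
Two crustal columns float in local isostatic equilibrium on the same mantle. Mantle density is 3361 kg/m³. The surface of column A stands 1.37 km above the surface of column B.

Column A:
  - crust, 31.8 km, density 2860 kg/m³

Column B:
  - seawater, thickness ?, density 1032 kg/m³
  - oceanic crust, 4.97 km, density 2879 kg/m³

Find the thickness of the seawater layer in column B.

3.83 km

Take the compensation level at the base of the deeper column (depth z_c below the surface of column A) and equate Σ ρ_i t_i down to z_c; mantle fills any gap and the z_c terms cancel.
Column A: 31.8×2860 + (z_c − 31.8)×3361
Column B: 1.37×0 + x×1032 + 4.97×2879 + (z_c − 1.37 − 4.97 − x)×3361
The z_c×3361 term appears on both sides and cancels. Collect the known terms of each column as K = Σ(ρt)_known − 3361 × (depth of known layers): K_A = 90948 − 3361×31.8 = −15931.8; K_B = 14308.63 − 3361×(1.37 + 4.97) = −7000.11.
Balance: K_A = K_B − x×(3361 − 1032), so x = (K_B − K_A)/(3361 − 1032) = 8931.69/2329 = 3.83 km.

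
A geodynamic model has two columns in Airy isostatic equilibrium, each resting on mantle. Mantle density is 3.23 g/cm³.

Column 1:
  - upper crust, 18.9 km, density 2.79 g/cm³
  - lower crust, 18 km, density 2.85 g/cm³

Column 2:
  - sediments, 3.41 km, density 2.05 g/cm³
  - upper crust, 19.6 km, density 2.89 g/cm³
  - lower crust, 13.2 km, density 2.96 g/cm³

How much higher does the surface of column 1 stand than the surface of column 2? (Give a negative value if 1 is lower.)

For any compensation level in the mantle, the mantle terms cancel and isostasy reduces to e = (Σt_1 − Σt_2) − (Σ(ρt)_1 − Σ(ρt)_2) / ρ_m.
Σt_1 = 36.9 km; Σt_2 = 36.21 km; Σ(ρt)_1 = 104.031; Σ(ρt)_2 = 102.7065 (in km·g/cm³).
e = (36.9 − 36.21) − (104.031 − 102.7065) / 3.23 = 0.28 km.

0.28 km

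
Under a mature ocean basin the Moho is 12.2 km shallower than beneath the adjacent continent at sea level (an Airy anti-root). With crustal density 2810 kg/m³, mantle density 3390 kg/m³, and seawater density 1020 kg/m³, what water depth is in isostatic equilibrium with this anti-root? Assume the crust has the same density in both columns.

3.95 km

Replacing a thickness d of crust by seawater at the top must be balanced by replacing crust with mantle at the base: d (ρ_c − ρ_w) = a (ρ_m − ρ_c).
d = a (ρ_m − ρ_c)/(ρ_c − ρ_w) = 12.2 km × 580/1790 = 3.95 km.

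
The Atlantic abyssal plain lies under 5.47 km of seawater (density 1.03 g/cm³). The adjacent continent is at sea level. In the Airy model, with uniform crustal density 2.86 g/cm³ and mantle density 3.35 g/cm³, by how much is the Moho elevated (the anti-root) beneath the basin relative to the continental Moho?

In Airy isostatic equilibrium: replacing crust with seawater at the top is compensated by replacing crust with mantle at the base: d (ρ_c − ρ_w) = a (ρ_m − ρ_c).
a = d (ρ_c − ρ_w)/(ρ_m − ρ_c) = 5.47 km × 1.83/0.49 = 20.4 km.

20.4 km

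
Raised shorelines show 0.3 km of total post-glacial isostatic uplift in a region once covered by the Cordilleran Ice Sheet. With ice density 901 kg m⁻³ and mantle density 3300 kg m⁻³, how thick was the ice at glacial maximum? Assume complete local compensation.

1.1 km

u = t ρ_ice/ρ_m → t = u ρ_m/ρ_ice = 0.3 km × 3300/901 = 1.1 km.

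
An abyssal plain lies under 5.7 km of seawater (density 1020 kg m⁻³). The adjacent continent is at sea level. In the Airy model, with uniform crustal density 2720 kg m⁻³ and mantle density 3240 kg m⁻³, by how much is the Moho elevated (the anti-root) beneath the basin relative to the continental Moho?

18.6 km

In Airy isostatic equilibrium: replacing crust with seawater at the top is compensated by replacing crust with mantle at the base: d (ρ_c − ρ_w) = a (ρ_m − ρ_c).
a = d (ρ_c − ρ_w)/(ρ_m − ρ_c) = 5.7 km × 1700/520 = 18.6 km.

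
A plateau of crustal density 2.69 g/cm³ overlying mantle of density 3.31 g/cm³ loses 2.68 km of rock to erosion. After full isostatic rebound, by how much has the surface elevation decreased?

0.502 km

Rebound u = e ρ_c/ρ_m = 2.68 km × 2.69/3.31 = 2.178 km.
Net surface drop = e − u = 2.68 km − 2.178 km = e (ρ_m − ρ_c)/ρ_m = 0.502 km.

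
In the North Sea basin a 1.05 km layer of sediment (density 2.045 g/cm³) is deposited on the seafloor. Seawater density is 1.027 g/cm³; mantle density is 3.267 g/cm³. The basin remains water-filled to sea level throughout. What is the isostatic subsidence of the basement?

Submarine loading: the sediment displaces seawater, and the subsidence is in turn flooded, so s (ρ_m − ρ_w) = t (ρ_sed − ρ_w).
s = 1.05 km × (2.045 − 1.027) / (3.267 − 1.027) = 0.477 km.

0.477 km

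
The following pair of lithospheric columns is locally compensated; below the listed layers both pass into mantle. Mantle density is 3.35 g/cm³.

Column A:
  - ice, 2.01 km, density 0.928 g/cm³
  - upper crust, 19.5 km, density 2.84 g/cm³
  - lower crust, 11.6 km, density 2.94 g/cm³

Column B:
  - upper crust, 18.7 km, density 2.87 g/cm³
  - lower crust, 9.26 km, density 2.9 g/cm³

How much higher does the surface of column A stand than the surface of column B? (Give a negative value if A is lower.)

For any compensation level in the mantle, the mantle terms cancel and isostasy reduces to e = (Σt_A − Σt_B) − (Σ(ρt)_A − Σ(ρt)_B) / ρ_m.
Σt_A = 33.11 km; Σt_B = 27.96 km; Σ(ρt)_A = 91.34928; Σ(ρt)_B = 80.523 (in km·g/cm³).
e = (33.11 − 27.96) − (91.34928 − 80.523) / 3.35 = 1.92 km.

1.92 km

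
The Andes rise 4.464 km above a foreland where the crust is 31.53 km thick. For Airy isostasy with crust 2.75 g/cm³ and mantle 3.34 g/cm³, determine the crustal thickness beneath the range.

56.8 km

Root depth r = h ρ_c / (ρ_m − ρ_c) = 4.464 km × 2.75 / 0.59 = 20.81 km.
Total thickness = T + h + r = 31.53 km + 4.464 km + 20.81 km = 56.8 km.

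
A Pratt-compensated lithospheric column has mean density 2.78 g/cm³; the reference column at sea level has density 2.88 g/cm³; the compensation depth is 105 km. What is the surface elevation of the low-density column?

ρ_ref D = ρ (D + h) → h = D (ρ_ref − ρ)/ρ.
h = 105 km × (2.88 − 2.78)/2.78 = 3.78 km.

3.78 km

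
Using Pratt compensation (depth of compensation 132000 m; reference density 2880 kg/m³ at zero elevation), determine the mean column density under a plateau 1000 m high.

Pratt balance: ρ_ref D = ρ (D + h).
ρ = ρ_ref D/(D + h) = 2880 × 132000 m/(132000 m + 1000 m) = 2860 kg/m³.

2860 kg/m³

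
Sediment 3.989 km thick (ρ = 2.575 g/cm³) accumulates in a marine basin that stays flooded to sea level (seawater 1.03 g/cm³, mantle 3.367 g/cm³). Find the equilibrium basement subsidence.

2.64 km

Submarine loading: the sediment displaces seawater, and the subsidence is in turn flooded, so s (ρ_m − ρ_w) = t (ρ_sed − ρ_w).
s = 3.989 km × (2.575 − 1.03) / (3.367 − 1.03) = 2.64 km.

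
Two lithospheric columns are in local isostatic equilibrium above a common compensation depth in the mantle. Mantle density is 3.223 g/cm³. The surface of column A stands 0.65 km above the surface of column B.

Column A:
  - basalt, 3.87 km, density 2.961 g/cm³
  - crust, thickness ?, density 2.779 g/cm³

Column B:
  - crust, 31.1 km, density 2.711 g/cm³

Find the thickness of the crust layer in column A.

Take the compensation level at the base of the deeper column (depth z_c below the surface of column A) and equate Σ ρ_i t_i down to z_c; mantle fills any gap and the z_c terms cancel.
Column A: 3.87×2.961 + x×2.779 + (z_c − 3.87 − x)×3.223
Column B: 0.65×0 + 31.1×2.711 + (z_c − 0.65 − 31.1)×3.223
The z_c×3.223 term appears on both sides and cancels. Collect the known terms of each column as K = Σ(ρt)_known − 3.223 × (depth of known layers): K_A = 11.45907 − 3.223×3.87 = −1.01394; K_B = 84.3121 − 3.223×(0.65 + 31.1) = −18.01815.
Balance: K_A − x×(3.223 − 2.779) = K_B, so x = (K_A − K_B)/(3.223 − 2.779) = 17.0042/0.444 = 38.3 km.

38.3 km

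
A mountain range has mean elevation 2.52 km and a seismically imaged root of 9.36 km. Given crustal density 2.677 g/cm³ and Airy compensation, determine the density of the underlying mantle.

3.4 g/cm³

Airy balance: ρ_c h = (ρ_m − ρ_c) r → ρ_m = ρ_c (1 + h/r).
ρ_m = 2.677 × (1 + 2.52 km/9.36 km) = 3.4 g/cm³.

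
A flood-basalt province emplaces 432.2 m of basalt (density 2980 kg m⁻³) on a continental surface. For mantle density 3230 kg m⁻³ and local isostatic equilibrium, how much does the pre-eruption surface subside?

399 m

Subaerial loading: s = t ρ_load / ρ_m.
s = 432.2 m × 2980/3230 = 399 m.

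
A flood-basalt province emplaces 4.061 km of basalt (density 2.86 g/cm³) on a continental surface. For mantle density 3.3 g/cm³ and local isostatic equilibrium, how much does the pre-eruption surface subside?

Subaerial loading: s = t ρ_load / ρ_m.
s = 4.061 km × 2.86/3.3 = 3.52 km.

3.52 km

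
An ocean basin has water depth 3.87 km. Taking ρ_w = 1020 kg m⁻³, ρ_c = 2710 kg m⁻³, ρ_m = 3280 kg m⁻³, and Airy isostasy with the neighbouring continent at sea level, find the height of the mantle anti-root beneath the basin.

Equating mass per unit area of the two columns: replacing crust with seawater at the top is compensated by replacing crust with mantle at the base: d (ρ_c − ρ_w) = a (ρ_m − ρ_c).
a = d (ρ_c − ρ_w)/(ρ_m − ρ_c) = 3.87 km × 1690/570 = 11.5 km.

11.5 km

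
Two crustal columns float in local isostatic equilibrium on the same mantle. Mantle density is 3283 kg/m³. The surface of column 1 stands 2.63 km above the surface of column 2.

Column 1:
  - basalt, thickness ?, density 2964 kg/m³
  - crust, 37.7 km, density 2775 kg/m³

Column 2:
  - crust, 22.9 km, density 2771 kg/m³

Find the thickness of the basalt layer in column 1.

3.79 km

Take the compensation level at the base of the deeper column (depth z_c below the surface of column 1) and equate Σ ρ_i t_i down to z_c; mantle fills any gap and the z_c terms cancel.
Column 1: x×2964 + 37.7×2775 + (z_c − 37.7 − x)×3283
Column 2: 2.63×0 + 22.9×2771 + (z_c − 2.63 − 22.9)×3283
The z_c×3283 term appears on both sides and cancels. Collect the known terms of each column as K = Σ(ρt)_known − 3283 × (depth of known layers): K_1 = 104617.5 − 3283×37.7 = −19151.6; K_2 = 63455.9 − 3283×(2.63 + 22.9) = −20359.09.
Balance: K_1 − x×(3283 − 2964) = K_2, so x = (K_1 − K_2)/(3283 − 2964) = 1207.49/319 = 3.79 km.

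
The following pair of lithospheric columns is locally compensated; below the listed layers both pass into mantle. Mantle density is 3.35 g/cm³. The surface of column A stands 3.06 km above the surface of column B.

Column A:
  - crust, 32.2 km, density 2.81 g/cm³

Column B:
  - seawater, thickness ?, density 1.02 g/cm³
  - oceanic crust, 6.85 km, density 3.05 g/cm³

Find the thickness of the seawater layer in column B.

2.18 km

Take the compensation level at the base of the deeper column (depth z_c below the surface of column A) and equate Σ ρ_i t_i down to z_c; mantle fills any gap and the z_c terms cancel.
Column A: 32.2×2.81 + (z_c − 32.2)×3.35
Column B: 3.06×0 + x×1.02 + 6.85×3.05 + (z_c − 3.06 − 6.85 − x)×3.35
The z_c×3.35 term appears on both sides and cancels. Collect the known terms of each column as K = Σ(ρt)_known − 3.35 × (depth of known layers): K_A = 90.482 − 3.35×32.2 = −17.388; K_B = 20.8925 − 3.35×(3.06 + 6.85) = −12.306.
Balance: K_A = K_B − x×(3.35 − 1.02), so x = (K_B − K_A)/(3.35 − 1.02) = 5.082/2.33 = 2.18 km.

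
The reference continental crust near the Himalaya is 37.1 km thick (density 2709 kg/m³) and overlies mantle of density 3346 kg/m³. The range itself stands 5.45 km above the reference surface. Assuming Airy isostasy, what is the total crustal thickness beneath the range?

Root depth r = h ρ_c / (ρ_m − ρ_c) = 5.45 km × 2709 / 637 = 23.18 km.
Total thickness = T + h + r = 37.1 km + 5.45 km + 23.18 km = 65.7 km.

65.7 km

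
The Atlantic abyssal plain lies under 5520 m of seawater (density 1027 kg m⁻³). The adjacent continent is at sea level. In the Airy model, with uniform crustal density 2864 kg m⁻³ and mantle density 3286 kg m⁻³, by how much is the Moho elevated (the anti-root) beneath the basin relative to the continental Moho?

In Airy isostatic equilibrium: replacing crust with seawater at the top is compensated by replacing crust with mantle at the base: d (ρ_c − ρ_w) = a (ρ_m − ρ_c).
a = d (ρ_c − ρ_w)/(ρ_m − ρ_c) = 5520 m × 1837/422 = 24000 m.

24000 m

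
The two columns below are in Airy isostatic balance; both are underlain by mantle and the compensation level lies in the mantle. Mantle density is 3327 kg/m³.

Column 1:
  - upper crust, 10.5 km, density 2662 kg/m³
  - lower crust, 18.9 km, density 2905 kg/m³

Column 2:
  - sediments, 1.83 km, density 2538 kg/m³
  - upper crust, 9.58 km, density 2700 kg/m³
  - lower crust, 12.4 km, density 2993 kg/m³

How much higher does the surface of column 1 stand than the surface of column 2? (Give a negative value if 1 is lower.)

For any compensation level in the mantle, the mantle terms cancel and isostasy reduces to e = (Σt_1 − Σt_2) − (Σ(ρt)_1 − Σ(ρt)_2) / ρ_m.
Σt_1 = 29.4 km; Σt_2 = 23.81 km; Σ(ρt)_1 = 82855.5; Σ(ρt)_2 = 67623.74 (in km·kg/m³).
e = (29.4 − 23.81) − (82855.5 − 67623.74) / 3327 = 1.01 km.

1.01 km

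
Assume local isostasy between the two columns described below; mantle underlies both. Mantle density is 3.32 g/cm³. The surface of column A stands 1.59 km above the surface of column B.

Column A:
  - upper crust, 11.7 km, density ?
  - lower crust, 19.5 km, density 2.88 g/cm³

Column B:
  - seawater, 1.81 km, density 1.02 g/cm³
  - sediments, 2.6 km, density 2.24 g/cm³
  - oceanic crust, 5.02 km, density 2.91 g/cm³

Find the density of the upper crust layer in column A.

Take the compensation level at the base of the deeper column (depth z_c below the surface of column A) and equate Σ ρ_i t_i down to z_c; mantle fills any gap and the z_c terms cancel.
Column A: 11.7×ρ + 19.5×2.88 + (z_c − 31.2)×3.32
Column B: 1.59×0 + 1.81×1.02 + 2.6×2.24 + 5.02×2.91 + (z_c − 1.59 − 9.43)×3.32
The z_c×3.32 term appears on both sides and cancels. Collect the known terms of each column as K = Σ(ρt)_known − 3.32 × (depth of known layers): K_A = 56.16 − 3.32×31.2 = −47.424; K_B = 22.2784 − 3.32×(1.59 + 9.43) = −14.308.
Balance: K_A + 11.7×ρ = K_B, so ρ = (K_B − K_A)/11.7 = 33.116/11.7 = 2.83 g/cm³.

2.83 g/cm³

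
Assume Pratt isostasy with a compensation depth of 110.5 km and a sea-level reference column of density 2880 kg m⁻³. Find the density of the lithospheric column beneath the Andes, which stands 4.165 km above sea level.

2780 kg m⁻³

Pratt balance: ρ_ref D = ρ (D + h).
ρ = ρ_ref D/(D + h) = 2880 × 110.5 km/(110.5 km + 4.165 km) = 2780 kg m⁻³.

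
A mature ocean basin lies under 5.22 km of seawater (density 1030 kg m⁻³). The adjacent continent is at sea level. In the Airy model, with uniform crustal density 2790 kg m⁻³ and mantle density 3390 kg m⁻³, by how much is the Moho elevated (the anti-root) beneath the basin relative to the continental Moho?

By Archimedes' principle applied to the lithosphere: replacing crust with seawater at the top is compensated by replacing crust with mantle at the base: d (ρ_c − ρ_w) = a (ρ_m − ρ_c).
a = d (ρ_c − ρ_w)/(ρ_m − ρ_c) = 5.22 km × 1760/600 = 15.3 km.

15.3 km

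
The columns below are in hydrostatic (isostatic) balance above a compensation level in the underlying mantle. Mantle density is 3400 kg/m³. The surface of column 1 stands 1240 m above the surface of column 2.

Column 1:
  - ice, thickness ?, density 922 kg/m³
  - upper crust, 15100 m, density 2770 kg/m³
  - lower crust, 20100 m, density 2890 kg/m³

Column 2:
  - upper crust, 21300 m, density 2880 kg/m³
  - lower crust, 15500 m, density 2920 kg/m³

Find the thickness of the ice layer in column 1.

Take the compensation level at the base of the deeper column (depth z_c below the surface of column 1) and equate Σ ρ_i t_i down to z_c; mantle fills any gap and the z_c terms cancel.
Column 1: x×922 + 15100×2770 + 20100×2890 + (z_c − 35200 − x)×3400
Column 2: 1240×0 + 21300×2880 + 15500×2920 + (z_c − 1240 − 36800)×3400
The z_c×3400 term appears on both sides and cancels. Collect the known terms of each column as K = Σ(ρt)_known − 3400 × (depth of known layers): K_1 = 99916000 − 3400×35200 = −19764000; K_2 = 106604000 − 3400×(1240 + 36800) = −22732000.
Balance: K_1 − x×(3400 − 922) = K_2, so x = (K_1 − K_2)/(3400 − 922) = 2968000/2478 = 1200 m.

1200 m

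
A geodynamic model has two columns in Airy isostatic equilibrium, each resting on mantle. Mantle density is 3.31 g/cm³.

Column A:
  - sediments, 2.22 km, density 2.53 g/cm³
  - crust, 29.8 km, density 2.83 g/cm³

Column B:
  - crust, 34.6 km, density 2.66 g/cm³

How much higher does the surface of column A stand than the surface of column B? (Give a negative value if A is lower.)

For any compensation level in the mantle, the mantle terms cancel and isostasy reduces to e = (Σt_A − Σt_B) − (Σ(ρt)_A − Σ(ρt)_B) / ρ_m.
Σt_A = 32.02 km; Σt_B = 34.6 km; Σ(ρt)_A = 89.9506; Σ(ρt)_B = 92.036 (in km·g/cm³).
e = (32.02 − 34.6) − (89.9506 − 92.036) / 3.31 = −1.95 km.

−1.95 km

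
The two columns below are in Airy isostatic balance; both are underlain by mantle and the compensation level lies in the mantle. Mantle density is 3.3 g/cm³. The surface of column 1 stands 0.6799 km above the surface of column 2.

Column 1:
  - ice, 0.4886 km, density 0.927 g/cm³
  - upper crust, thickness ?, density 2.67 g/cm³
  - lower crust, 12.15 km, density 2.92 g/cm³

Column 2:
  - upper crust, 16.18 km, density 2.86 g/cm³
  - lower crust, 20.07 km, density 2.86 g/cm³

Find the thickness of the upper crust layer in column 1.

Take the compensation level at the base of the deeper column (depth z_c below the surface of column 1) and equate Σ ρ_i t_i down to z_c; mantle fills any gap and the z_c terms cancel.
Column 1: 0.4886×0.927 + x×2.67 + 12.15×2.92 + (z_c − 12.6386 − x)×3.3
Column 2: 0.6799×0 + 16.18×2.86 + 20.07×2.86 + (z_c − 0.6799 − 36.25)×3.3
The z_c×3.3 term appears on both sides and cancels. Collect the known terms of each column as K = Σ(ρt)_known − 3.3 × (depth of known layers): K_1 = 35.9309322 − 3.3×12.6386 = −5.7764478; K_2 = 103.675 − 3.3×(0.6799 + 36.25) = −18.19367.
Balance: K_1 − x×(3.3 − 2.67) = K_2, so x = (K_1 − K_2)/(3.3 − 2.67) = 12.4172/0.63 = 19.7 km.

19.7 km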